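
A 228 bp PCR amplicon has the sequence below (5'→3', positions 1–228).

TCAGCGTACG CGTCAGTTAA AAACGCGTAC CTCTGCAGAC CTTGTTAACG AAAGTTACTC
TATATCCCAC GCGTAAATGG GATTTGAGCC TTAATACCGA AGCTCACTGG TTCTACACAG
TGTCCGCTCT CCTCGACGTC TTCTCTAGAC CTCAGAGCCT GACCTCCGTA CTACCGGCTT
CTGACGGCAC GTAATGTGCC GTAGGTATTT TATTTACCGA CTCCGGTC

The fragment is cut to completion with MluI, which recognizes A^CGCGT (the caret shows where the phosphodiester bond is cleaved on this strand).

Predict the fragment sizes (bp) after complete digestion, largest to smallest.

MluI sites (ACGCGT) start at positions 8, 23, 69.
MluI cuts after the first base of each site, so after positions 8, 23, 69.
Linear molecule, 3 cuts → 4 fragments:
  1–8 → 8 bp
  9–23 → 15 bp
  24–69 → 46 bp
  70–228 → 159 bp
Sorted largest to smallest: 159, 46, 15, 8 bp.

159, 46, 15, 8 bp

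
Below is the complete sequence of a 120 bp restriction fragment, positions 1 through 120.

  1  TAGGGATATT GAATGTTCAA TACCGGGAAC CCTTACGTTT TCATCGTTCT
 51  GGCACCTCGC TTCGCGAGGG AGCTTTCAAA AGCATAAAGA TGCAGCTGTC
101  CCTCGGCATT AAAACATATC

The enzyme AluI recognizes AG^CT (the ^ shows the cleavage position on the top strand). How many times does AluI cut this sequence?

2

AGCT occurs starting at positions 71, 94.
AluI cuts at 2 sites.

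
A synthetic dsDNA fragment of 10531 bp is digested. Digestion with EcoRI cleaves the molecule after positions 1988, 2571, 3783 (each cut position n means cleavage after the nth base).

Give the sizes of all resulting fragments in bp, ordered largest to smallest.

Linear molecule, 3 cuts → 4 fragments:
  1988 − 0 = 1988 bp
  2571 − 1988 = 583 bp
  3783 − 2571 = 1212 bp
  10531 − 3783 = 6748 bp
Sorted largest to smallest: 6748, 1988, 1212, 583 bp.

6748, 1988, 1212, 583 bp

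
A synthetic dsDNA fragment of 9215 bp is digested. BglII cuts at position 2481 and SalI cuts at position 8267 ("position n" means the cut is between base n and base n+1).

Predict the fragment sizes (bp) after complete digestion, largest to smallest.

Combined cut positions (sorted): 2481, 8267.
Linear molecule, 2 cuts → 3 fragments:
  2481 − 0 = 2481 bp
  8267 − 2481 = 5786 bp
  9215 − 8267 = 948 bp
Sorted largest to smallest: 5786, 2481, 948 bp.

5786, 2481, 948 bp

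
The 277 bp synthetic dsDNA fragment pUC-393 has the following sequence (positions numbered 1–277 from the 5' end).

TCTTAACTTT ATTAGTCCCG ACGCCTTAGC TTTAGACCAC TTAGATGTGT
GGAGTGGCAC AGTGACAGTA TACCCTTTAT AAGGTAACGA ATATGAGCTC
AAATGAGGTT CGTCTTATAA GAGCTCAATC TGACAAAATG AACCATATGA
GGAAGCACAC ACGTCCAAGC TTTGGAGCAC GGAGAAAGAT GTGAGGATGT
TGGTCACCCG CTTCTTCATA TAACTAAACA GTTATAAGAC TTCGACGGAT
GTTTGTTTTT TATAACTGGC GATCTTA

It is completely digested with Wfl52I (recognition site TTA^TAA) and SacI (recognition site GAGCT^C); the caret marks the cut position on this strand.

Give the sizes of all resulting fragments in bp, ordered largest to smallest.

Wfl52I sites (TTATAA) start at positions 77, 115, 232, 260.
Wfl52I cuts after base 3 of each site, so after positions 79, 117, 234, 262.
SacI sites (GAGCTC) start at positions 95, 121.
SacI cuts after base 5 of each site (before the last base), so after positions 99, 125.
Combined cut positions: 79, 99, 117, 125, 234, 262.
Linear molecule, 6 cuts → 7 fragments:
  1–79 → 79 bp
  80–99 → 20 bp
  100–117 → 18 bp
  118–125 → 8 bp
  126–234 → 109 bp
  235–262 → 28 bp
  263–277 → 15 bp
Sorted largest to smallest: 109, 79, 28, 20, 18, 15, 8 bp.

109, 79, 28, 20, 18, 15, 8 bp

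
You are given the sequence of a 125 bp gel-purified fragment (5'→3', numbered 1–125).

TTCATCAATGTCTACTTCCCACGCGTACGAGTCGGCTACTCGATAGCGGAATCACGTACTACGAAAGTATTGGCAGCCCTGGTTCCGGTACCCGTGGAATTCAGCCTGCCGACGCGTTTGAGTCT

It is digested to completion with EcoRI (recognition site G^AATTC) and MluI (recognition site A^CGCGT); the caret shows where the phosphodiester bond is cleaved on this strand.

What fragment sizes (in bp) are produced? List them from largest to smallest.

The EcoRI site (GAATTC) starts at position 97.
EcoRI cuts after the first base of each site, so after position 97.
MluI sites (ACGCGT) start at positions 21, 112.
MluI cuts after the first base of each site, so after positions 21, 112.
Combined cut positions: 21, 97, 112.
Linear molecule, 3 cuts → 4 fragments:
  1–21 → 21 bp
  22–97 → 76 bp
  98–112 → 15 bp
  113–125 → 13 bp
Sorted largest to smallest: 76, 21, 15, 13 bp.

76, 21, 15, 13 bp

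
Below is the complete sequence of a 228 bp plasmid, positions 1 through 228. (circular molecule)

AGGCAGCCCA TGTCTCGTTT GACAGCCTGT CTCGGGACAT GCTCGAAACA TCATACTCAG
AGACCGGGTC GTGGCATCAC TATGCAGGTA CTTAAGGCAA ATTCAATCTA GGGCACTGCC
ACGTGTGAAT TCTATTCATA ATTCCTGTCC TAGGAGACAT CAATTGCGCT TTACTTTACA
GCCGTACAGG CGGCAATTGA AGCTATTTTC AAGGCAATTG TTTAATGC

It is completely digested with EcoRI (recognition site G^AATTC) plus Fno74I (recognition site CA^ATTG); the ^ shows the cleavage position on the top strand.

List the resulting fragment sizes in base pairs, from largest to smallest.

The EcoRI site (GAATTC) starts at position 127.
EcoRI cuts after the first base of each site, so after position 127.
Fno74I sites (CAATTG) start at positions 161, 194, 215.
Fno74I cuts after base 2 of each site, so after positions 162, 195, 216.
Combined cut positions: 127, 162, 195, 216.
Circular molecule, 4 cuts → 4 fragments:
  128–162 → 35 bp
  163–195 → 33 bp
  196–216 → 21 bp
  217–228 then 1–127 → 12 + 127 = 139 bp
Sorted largest to smallest: 139, 35, 33, 21 bp.

139, 35, 33, 21 bp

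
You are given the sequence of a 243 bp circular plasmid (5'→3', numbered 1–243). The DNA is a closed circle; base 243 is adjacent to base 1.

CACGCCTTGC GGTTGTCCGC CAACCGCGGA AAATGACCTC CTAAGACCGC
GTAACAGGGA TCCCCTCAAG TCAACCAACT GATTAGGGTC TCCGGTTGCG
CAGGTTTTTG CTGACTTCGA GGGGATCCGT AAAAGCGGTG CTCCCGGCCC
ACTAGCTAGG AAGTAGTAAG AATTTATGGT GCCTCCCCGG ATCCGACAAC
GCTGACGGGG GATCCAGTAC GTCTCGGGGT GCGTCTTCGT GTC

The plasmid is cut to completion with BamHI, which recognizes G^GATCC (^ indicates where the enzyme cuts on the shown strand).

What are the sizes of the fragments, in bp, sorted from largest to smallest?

BamHI sites (GGATCC) start at positions 58, 123, 189, 210.
BamHI cuts after the first base of each site, so after positions 58, 123, 189, 210.
Circular molecule, 4 cuts → 4 fragments:
  59–123 → 65 bp
  124–189 → 66 bp
  190–210 → 21 bp
  211–243 then 1–58 → 33 + 58 = 91 bp
Sorted largest to smallest: 91, 66, 65, 21 bp.

91, 66, 65, 21 bp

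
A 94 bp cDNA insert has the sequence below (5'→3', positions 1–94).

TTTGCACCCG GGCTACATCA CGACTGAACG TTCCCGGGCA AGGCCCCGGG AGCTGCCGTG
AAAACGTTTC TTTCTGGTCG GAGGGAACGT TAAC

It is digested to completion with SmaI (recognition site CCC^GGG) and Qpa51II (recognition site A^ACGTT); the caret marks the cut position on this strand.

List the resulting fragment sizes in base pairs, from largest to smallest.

SmaI sites (CCCGGG) start at positions 7, 33, 45.
SmaI cuts after base 3 of each site, so after positions 9, 35, 47.
Qpa51II sites (AACGTT) start at positions 27, 63, 86.
Qpa51II cuts after the first base of each site, so after positions 27, 63, 86.
Combined cut positions: 9, 27, 35, 47, 63, 86.
Linear molecule, 6 cuts → 7 fragments:
  1–9 → 9 bp
  10–27 → 18 bp
  28–35 → 8 bp
  36–47 → 12 bp
  48–63 → 16 bp
  64–86 → 23 bp
  87–94 → 8 bp
Sorted largest to smallest: 23, 18, 16, 12, 9, 8, 8 bp.

23, 18, 16, 12, 9, 8, 8 bp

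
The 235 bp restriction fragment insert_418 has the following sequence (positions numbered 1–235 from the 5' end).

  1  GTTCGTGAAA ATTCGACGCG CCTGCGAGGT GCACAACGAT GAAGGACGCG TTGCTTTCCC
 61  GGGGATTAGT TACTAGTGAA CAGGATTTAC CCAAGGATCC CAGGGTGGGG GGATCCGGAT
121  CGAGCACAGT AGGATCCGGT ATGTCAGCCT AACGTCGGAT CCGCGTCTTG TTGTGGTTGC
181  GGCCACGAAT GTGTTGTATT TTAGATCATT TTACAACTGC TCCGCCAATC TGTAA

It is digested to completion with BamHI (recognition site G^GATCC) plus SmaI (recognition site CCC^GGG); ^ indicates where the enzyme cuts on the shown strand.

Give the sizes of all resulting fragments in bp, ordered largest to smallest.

78, 60, 35, 25, 21, 16 bp

BamHI sites (GGATCC) start at positions 95, 111, 132, 157.
BamHI cuts after the first base of each site, so after positions 95, 111, 132, 157.
The SmaI site (CCCGGG) starts at position 58.
SmaI cuts after base 3 of each site, so after position 60.
Combined cut positions: 60, 95, 111, 132, 157.
Linear molecule, 5 cuts → 6 fragments:
  1–60 → 60 bp
  61–95 → 35 bp
  96–111 → 16 bp
  112–132 → 21 bp
  133–157 → 25 bp
  158–235 → 78 bp
Sorted largest to smallest: 78, 60, 35, 25, 21, 16 bp.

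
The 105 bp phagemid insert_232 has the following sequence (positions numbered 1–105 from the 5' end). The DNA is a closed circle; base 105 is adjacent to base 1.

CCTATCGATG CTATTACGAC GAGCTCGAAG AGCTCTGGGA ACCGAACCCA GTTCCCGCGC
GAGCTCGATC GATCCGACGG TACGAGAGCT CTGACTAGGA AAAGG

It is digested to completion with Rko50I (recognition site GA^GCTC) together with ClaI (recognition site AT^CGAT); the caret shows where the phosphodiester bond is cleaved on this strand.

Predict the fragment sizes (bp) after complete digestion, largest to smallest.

31, 23, 18, 17, 9, 7 bp

Rko50I sites (GAGCTC) start at positions 21, 30, 61, 86.
Rko50I cuts after base 2 of each site, so after positions 22, 31, 62, 87.
ClaI sites (ATCGAT) start at positions 4, 68.
ClaI cuts after base 2 of each site, so after positions 5, 69.
Combined cut positions: 5, 22, 31, 62, 69, 87.
Circular molecule, 6 cuts → 6 fragments:
  6–22 → 17 bp
  23–31 → 9 bp
  32–62 → 31 bp
  63–69 → 7 bp
  70–87 → 18 bp
  88–105 then 1–5 → 18 + 5 = 23 bp
Sorted largest to smallest: 31, 23, 18, 17, 9, 7 bp.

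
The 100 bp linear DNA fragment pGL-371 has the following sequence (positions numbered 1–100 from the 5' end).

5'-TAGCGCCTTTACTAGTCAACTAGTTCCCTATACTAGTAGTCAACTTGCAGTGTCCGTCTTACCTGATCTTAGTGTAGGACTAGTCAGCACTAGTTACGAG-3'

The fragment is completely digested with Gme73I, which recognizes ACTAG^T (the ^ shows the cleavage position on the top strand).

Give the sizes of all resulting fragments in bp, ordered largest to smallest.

47, 15, 13, 10, 8, 7 bp

Gme73I sites (ACTAGT) start at positions 11, 19, 32, 79, 89.
Gme73I cuts after base 5 of each site (before the last base), so after positions 15, 23, 36, 83, 93.
Linear molecule, 5 cuts → 6 fragments:
  1–15 → 15 bp
  16–23 → 8 bp
  24–36 → 13 bp
  37–83 → 47 bp
  84–93 → 10 bp
  94–100 → 7 bp
Sorted largest to smallest: 47, 15, 13, 10, 8, 7 bp.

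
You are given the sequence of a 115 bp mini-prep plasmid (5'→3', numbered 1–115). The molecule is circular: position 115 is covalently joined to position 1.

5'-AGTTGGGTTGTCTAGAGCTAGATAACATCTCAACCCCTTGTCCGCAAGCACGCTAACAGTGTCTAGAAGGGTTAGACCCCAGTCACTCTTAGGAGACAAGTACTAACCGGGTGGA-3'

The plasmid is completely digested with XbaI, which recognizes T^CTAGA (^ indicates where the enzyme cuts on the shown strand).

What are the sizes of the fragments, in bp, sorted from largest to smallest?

64, 51 bp

XbaI sites (TCTAGA) start at positions 11, 62.
XbaI cuts after the first base of each site, so after positions 11, 62.
Circular molecule, 2 cuts → 2 fragments:
  12–62 → 51 bp
  63–115 then 1–11 → 53 + 11 = 64 bp
Sorted largest to smallest: 64, 51 bp.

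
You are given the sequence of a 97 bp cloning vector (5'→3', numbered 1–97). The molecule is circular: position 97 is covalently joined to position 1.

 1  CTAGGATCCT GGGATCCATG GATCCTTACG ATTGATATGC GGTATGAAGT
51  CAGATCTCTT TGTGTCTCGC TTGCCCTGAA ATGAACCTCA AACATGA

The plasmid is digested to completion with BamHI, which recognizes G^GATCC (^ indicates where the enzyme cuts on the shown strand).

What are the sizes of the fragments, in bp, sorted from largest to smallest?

BamHI sites (GGATCC) start at positions 4, 12, 20.
BamHI cuts after the first base of each site, so after positions 4, 12, 20.
Circular molecule, 3 cuts → 3 fragments:
  5–12 → 8 bp
  13–20 → 8 bp
  21–97 then 1–4 → 77 + 4 = 81 bp
Sorted largest to smallest: 81, 8, 8 bp.

81, 8, 8 bp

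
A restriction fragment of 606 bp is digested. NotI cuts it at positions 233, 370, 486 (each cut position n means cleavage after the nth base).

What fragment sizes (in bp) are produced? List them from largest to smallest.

Linear molecule, 3 cuts → 4 fragments:
  233 − 0 = 233 bp
  370 − 233 = 137 bp
  486 − 370 = 116 bp
  606 − 486 = 120 bp
Sorted largest to smallest: 233, 137, 120, 116 bp.

233, 137, 120, 116 bp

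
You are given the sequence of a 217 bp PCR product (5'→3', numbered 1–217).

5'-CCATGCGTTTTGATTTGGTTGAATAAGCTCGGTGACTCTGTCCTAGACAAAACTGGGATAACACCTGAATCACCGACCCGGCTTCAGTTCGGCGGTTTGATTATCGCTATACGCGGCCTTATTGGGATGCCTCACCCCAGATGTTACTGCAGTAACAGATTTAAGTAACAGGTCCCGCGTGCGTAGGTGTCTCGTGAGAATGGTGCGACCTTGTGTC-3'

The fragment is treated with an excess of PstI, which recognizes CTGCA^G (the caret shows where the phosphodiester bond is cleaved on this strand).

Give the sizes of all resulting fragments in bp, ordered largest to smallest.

The PstI site (CTGCAG) starts at position 147.
PstI cuts after base 5 of each site (before the last base), so after position 151.
Linear molecule, 1 cut → 2 fragments:
  1–151 → 151 bp
  152–217 → 66 bp
Sorted largest to smallest: 151, 66 bp.

151, 66 bp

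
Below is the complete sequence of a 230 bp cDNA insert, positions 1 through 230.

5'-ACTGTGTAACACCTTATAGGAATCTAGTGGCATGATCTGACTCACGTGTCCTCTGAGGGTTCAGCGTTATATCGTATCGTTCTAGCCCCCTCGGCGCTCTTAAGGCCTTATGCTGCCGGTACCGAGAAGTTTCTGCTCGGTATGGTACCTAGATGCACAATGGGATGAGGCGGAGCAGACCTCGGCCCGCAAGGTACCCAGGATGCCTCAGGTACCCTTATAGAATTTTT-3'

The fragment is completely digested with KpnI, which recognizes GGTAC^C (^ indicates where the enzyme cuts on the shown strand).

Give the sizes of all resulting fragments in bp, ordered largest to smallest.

122, 49, 26, 18, 15 bp

KpnI sites (GGTACC) start at positions 118, 144, 193, 211.
KpnI cuts after base 5 of each site (before the last base), so after positions 122, 148, 197, 215.
Linear molecule, 4 cuts → 5 fragments:
  1–122 → 122 bp
  123–148 → 26 bp
  149–197 → 49 bp
  198–215 → 18 bp
  216–230 → 15 bp
Sorted largest to smallest: 122, 49, 26, 18, 15 bp.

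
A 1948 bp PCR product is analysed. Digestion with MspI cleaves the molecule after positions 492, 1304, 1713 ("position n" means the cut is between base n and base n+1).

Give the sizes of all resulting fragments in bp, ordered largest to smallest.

Linear molecule, 3 cuts → 4 fragments:
  492 − 0 = 492 bp
  1304 − 492 = 812 bp
  1713 − 1304 = 409 bp
  1948 − 1713 = 235 bp
Sorted largest to smallest: 812, 492, 409, 235 bp.

812, 492, 409, 235 bp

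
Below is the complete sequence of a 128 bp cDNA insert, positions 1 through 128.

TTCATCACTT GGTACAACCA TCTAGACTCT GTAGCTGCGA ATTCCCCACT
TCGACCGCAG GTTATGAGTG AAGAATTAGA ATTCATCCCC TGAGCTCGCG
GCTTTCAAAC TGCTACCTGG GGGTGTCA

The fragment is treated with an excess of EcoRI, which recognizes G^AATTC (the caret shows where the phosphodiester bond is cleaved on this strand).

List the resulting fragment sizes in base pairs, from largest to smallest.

49, 40, 39 bp

EcoRI sites (GAATTC) start at positions 39, 79.
EcoRI cuts after the first base of each site, so after positions 39, 79.
Linear molecule, 2 cuts → 3 fragments:
  1–39 → 39 bp
  40–79 → 40 bp
  80–128 → 49 bp
Sorted largest to smallest: 49, 40, 39 bp.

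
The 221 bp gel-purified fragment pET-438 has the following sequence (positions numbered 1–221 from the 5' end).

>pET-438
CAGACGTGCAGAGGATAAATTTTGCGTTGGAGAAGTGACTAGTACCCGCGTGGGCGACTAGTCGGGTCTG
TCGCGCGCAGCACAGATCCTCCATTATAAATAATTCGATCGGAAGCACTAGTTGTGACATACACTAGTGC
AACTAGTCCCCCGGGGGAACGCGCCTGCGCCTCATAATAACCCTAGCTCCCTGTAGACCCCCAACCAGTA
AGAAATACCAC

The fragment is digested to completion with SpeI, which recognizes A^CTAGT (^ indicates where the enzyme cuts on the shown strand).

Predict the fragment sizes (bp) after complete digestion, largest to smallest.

79, 60, 38, 19, 16, 9 bp

SpeI sites (ACTAGT) start at positions 38, 57, 117, 133, 142.
SpeI cuts after the first base of each site, so after positions 38, 57, 117, 133, 142.
Linear molecule, 5 cuts → 6 fragments:
  1–38 → 38 bp
  39–57 → 19 bp
  58–117 → 60 bp
  118–133 → 16 bp
  134–142 → 9 bp
  143–221 → 79 bp
Sorted largest to smallest: 79, 60, 38, 19, 16, 9 bp.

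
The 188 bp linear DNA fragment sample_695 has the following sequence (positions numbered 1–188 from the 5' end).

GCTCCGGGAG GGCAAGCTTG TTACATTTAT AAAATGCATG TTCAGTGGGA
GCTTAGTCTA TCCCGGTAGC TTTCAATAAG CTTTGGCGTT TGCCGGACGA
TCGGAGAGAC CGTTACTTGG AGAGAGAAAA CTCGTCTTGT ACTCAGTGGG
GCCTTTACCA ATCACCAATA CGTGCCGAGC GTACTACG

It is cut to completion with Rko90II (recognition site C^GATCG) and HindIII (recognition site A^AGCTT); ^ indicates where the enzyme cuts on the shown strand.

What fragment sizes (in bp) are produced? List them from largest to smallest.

90, 64, 20, 14 bp

The Rko90II site (CGATCG) starts at position 98.
Rko90II cuts after the first base of each site, so after position 98.
HindIII sites (AAGCTT) start at positions 14, 78.
HindIII cuts after the first base of each site, so after positions 14, 78.
Combined cut positions: 14, 78, 98.
Linear molecule, 3 cuts → 4 fragments:
  1–14 → 14 bp
  15–78 → 64 bp
  79–98 → 20 bp
  99–188 → 90 bp
Sorted largest to smallest: 90, 64, 20, 14 bp.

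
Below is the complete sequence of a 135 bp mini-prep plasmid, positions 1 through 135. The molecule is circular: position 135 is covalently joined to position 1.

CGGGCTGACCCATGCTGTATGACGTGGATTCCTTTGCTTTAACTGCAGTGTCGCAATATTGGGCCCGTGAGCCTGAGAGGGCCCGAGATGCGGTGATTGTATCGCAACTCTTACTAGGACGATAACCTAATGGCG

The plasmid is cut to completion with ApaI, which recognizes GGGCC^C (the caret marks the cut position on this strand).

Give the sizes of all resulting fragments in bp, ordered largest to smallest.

117, 18 bp

ApaI sites (GGGCCC) start at positions 61, 79.
ApaI cuts after base 5 of each site (before the last base), so after positions 65, 83.
Circular molecule, 2 cuts → 2 fragments:
  66–83 → 18 bp
  84–135 then 1–65 → 52 + 65 = 117 bp
Sorted largest to smallest: 117, 18 bp.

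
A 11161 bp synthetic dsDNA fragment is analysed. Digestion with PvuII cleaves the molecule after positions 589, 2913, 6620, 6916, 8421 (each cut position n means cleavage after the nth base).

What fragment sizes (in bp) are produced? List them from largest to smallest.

3707, 2740, 2324, 1505, 589, 296 bp

Linear molecule, 5 cuts → 6 fragments:
  589 − 0 = 589 bp
  2913 − 589 = 2324 bp
  6620 − 2913 = 3707 bp
  6916 − 6620 = 296 bp
  8421 − 6916 = 1505 bp
  11161 − 8421 = 2740 bp
Sorted largest to smallest: 3707, 2740, 2324, 1505, 589, 296 bp.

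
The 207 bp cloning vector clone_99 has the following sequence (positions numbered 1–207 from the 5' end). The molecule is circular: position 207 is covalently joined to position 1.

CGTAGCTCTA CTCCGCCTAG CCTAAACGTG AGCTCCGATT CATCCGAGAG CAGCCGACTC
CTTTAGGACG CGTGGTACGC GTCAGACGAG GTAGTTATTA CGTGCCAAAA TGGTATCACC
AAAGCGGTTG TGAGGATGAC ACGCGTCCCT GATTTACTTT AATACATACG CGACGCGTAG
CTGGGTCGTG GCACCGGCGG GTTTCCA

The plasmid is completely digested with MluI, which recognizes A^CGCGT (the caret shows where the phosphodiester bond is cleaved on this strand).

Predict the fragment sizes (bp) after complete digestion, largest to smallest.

102, 64, 32, 9 bp

MluI sites (ACGCGT) start at positions 68, 77, 141, 173.
MluI cuts after the first base of each site, so after positions 68, 77, 141, 173.
Circular molecule, 4 cuts → 4 fragments:
  69–77 → 9 bp
  78–141 → 64 bp
  142–173 → 32 bp
  174–207 then 1–68 → 34 + 68 = 102 bp
Sorted largest to smallest: 102, 64, 32, 9 bp.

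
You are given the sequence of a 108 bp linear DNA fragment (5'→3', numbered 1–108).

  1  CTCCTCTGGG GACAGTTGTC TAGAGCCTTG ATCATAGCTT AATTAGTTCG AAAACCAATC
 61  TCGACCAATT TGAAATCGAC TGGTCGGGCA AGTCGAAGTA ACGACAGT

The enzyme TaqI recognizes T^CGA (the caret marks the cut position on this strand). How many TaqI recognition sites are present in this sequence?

TCGA occurs starting at positions 48, 61, 76, 93.
TaqI cuts at 4 sites.

4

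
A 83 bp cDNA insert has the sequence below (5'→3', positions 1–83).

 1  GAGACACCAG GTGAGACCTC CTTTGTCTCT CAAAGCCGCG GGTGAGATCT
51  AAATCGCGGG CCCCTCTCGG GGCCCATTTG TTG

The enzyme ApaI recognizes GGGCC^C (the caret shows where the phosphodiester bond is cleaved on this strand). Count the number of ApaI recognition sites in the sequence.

GGGCCC occurs starting at positions 58, 70.
ApaI cuts at 2 sites.

2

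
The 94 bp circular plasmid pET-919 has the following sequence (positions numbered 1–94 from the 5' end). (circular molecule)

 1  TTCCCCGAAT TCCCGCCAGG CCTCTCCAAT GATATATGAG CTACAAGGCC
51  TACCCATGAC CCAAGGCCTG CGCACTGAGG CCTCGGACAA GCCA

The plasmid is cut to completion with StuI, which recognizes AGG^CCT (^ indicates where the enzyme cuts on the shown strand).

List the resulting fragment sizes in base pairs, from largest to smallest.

StuI sites (AGGCCT) start at positions 18, 46, 64, 78.
StuI cuts after base 3 of each site, so after positions 20, 48, 66, 80.
Circular molecule, 4 cuts → 4 fragments:
  21–48 → 28 bp
  49–66 → 18 bp
  67–80 → 14 bp
  81–94 then 1–20 → 14 + 20 = 34 bp
Sorted largest to smallest: 34, 28, 18, 14 bp.

34, 28, 18, 14 bp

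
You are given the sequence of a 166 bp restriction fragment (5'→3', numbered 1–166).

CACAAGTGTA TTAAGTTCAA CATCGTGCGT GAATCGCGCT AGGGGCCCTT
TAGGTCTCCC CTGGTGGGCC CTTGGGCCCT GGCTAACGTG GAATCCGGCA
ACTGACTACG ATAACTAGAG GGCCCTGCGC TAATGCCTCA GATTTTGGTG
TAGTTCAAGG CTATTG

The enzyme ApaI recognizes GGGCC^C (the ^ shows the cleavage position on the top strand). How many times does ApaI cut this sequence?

GGGCCC occurs starting at positions 43, 66, 74, 120.
ApaI cuts at 4 sites.

4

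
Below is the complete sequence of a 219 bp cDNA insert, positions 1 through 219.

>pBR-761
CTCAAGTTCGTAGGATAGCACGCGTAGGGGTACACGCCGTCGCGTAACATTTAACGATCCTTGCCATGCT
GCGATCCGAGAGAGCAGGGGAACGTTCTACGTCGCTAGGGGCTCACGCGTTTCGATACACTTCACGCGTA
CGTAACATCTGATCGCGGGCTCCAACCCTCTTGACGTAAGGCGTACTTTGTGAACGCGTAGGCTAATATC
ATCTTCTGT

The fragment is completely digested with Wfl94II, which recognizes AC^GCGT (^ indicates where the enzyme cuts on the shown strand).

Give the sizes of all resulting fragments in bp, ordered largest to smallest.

Wfl94II sites (ACGCGT) start at positions 20, 115, 134, 194.
Wfl94II cuts after base 2 of each site, so after positions 21, 116, 135, 195.
Linear molecule, 4 cuts → 5 fragments:
  1–21 → 21 bp
  22–116 → 95 bp
  117–135 → 19 bp
  136–195 → 60 bp
  196–219 → 24 bp
Sorted largest to smallest: 95, 60, 24, 21, 19 bp.

95, 60, 24, 21, 19 bp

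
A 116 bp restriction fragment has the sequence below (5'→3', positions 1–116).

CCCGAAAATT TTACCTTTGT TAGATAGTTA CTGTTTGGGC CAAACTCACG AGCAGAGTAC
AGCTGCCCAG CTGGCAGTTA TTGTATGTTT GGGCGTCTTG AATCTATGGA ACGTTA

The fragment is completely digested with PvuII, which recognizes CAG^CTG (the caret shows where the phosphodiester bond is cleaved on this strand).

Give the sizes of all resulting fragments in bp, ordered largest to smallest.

PvuII sites (CAGCTG) start at positions 60, 68.
PvuII cuts after base 3 of each site, so after positions 62, 70.
Linear molecule, 2 cuts → 3 fragments:
  1–62 → 62 bp
  63–70 → 8 bp
  71–116 → 46 bp
Sorted largest to smallest: 62, 46, 8 bp.

62, 46, 8 bp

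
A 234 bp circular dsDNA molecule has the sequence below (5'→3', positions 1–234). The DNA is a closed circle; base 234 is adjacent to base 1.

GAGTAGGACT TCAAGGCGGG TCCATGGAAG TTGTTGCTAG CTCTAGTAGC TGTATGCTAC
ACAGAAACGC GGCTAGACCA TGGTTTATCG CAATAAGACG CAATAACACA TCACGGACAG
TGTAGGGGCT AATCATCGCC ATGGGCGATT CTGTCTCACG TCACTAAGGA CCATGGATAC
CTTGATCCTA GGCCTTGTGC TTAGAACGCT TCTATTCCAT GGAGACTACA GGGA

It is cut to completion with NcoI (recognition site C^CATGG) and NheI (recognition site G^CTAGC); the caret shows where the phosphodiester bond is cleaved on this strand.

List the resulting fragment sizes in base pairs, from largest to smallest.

61, 46, 42, 39, 32, 14 bp

NcoI sites (CCATGG) start at positions 22, 78, 139, 171, 217.
NcoI cuts after the first base of each site, so after positions 22, 78, 139, 171, 217.
The NheI site (GCTAGC) starts at position 36.
NheI cuts after the first base of each site, so after position 36.
Combined cut positions: 22, 36, 78, 139, 171, 217.
Circular molecule, 6 cuts → 6 fragments:
  23–36 → 14 bp
  37–78 → 42 bp
  79–139 → 61 bp
  140–171 → 32 bp
  172–217 → 46 bp
  218–234 then 1–22 → 17 + 22 = 39 bp
Sorted largest to smallest: 61, 46, 42, 39, 32, 14 bp.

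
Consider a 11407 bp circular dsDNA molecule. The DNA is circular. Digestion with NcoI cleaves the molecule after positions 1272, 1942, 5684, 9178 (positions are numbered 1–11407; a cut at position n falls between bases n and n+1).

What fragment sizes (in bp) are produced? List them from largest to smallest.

Circular molecule, 4 cuts → 4 fragments:
  1942 − 1272 = 670 bp
  5684 − 1942 = 3742 bp
  9178 − 5684 = 3494 bp
  wrap: 11407 − 9178 + 1272 = 3501 bp
Sorted largest to smallest: 3742, 3501, 3494, 670 bp.

3742, 3501, 3494, 670 bp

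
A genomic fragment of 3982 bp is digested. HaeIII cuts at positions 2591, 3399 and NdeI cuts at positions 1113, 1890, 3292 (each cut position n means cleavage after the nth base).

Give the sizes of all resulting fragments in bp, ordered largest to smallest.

1113, 777, 701, 701, 583, 107 bp

Combined cut positions (sorted): 1113, 1890, 2591, 3292, 3399.
Linear molecule, 5 cuts → 6 fragments:
  1113 − 0 = 1113 bp
  1890 − 1113 = 777 bp
  2591 − 1890 = 701 bp
  3292 − 2591 = 701 bp
  3399 − 3292 = 107 bp
  3982 − 3399 = 583 bp
Sorted largest to smallest: 1113, 777, 701, 701, 583, 107 bp.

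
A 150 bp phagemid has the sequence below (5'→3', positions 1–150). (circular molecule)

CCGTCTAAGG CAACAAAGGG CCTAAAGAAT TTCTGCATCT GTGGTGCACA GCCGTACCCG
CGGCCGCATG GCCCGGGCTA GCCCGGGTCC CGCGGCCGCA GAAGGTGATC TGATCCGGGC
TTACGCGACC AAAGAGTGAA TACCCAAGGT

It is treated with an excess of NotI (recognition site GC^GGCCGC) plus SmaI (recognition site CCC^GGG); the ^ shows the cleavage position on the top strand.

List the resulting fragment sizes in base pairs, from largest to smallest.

NotI sites (GCGGCCGC) start at positions 60, 92.
NotI cuts after base 2 of each site, so after positions 61, 93.
SmaI sites (CCCGGG) start at positions 72, 82.
SmaI cuts after base 3 of each site, so after positions 74, 84.
Combined cut positions: 61, 74, 84, 93.
Circular molecule, 4 cuts → 4 fragments:
  62–74 → 13 bp
  75–84 → 10 bp
  85–93 → 9 bp
  94–150 then 1–61 → 57 + 61 = 118 bp
Sorted largest to smallest: 118, 13, 10, 9 bp.

118, 13, 10, 9 bp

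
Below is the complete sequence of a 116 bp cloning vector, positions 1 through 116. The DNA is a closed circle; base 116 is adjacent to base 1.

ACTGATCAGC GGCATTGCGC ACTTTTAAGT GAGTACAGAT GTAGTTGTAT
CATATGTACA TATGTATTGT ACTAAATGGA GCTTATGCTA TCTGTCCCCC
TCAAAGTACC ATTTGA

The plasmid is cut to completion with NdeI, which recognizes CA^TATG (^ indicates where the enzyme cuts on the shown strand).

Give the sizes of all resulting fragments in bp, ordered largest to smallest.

NdeI sites (CATATG) start at positions 51, 59.
NdeI cuts after base 2 of each site, so after positions 52, 60.
Circular molecule, 2 cuts → 2 fragments:
  53–60 → 8 bp
  61–116 then 1–52 → 56 + 52 = 108 bp
Sorted largest to smallest: 108, 8 bp.

108, 8 bp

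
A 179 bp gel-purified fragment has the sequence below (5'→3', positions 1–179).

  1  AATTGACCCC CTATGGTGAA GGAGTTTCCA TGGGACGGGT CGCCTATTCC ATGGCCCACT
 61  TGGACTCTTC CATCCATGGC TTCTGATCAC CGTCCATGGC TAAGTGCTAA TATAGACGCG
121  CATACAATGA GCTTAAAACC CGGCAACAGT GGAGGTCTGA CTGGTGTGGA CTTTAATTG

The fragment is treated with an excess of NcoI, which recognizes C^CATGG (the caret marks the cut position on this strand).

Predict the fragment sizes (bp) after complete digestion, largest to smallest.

85, 28, 25, 21, 20 bp

NcoI sites (CCATGG) start at positions 28, 49, 74, 94.
NcoI cuts after the first base of each site, so after positions 28, 49, 74, 94.
Linear molecule, 4 cuts → 5 fragments:
  1–28 → 28 bp
  29–49 → 21 bp
  50–74 → 25 bp
  75–94 → 20 bp
  95–179 → 85 bp
Sorted largest to smallest: 85, 28, 25, 21, 20 bp.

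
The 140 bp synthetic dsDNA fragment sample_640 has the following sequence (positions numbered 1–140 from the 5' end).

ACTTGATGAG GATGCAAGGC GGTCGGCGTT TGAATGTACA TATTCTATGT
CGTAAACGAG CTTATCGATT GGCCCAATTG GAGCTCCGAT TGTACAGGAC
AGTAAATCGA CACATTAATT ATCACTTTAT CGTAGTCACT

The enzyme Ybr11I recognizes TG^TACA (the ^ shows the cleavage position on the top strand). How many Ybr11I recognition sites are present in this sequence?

2

TGTACA occurs starting at positions 35, 91.
Ybr11I cuts at 2 sites.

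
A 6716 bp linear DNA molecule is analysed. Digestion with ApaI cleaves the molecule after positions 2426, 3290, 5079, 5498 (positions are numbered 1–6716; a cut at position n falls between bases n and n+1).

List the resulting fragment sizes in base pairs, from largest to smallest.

2426, 1789, 1218, 864, 419 bp

Linear molecule, 4 cuts → 5 fragments:
  2426 − 0 = 2426 bp
  3290 − 2426 = 864 bp
  5079 − 3290 = 1789 bp
  5498 − 5079 = 419 bp
  6716 − 5498 = 1218 bp
Sorted largest to smallest: 2426, 1789, 1218, 864, 419 bp.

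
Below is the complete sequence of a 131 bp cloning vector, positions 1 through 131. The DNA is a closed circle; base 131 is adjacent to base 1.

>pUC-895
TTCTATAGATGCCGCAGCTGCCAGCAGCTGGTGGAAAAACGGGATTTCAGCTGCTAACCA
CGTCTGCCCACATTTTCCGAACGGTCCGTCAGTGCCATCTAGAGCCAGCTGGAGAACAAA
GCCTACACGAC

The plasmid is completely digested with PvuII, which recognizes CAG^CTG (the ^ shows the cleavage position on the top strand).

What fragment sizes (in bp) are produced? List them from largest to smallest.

58, 40, 23, 10 bp

PvuII sites (CAGCTG) start at positions 15, 25, 48, 106.
PvuII cuts after base 3 of each site, so after positions 17, 27, 50, 108.
Circular molecule, 4 cuts → 4 fragments:
  18–27 → 10 bp
  28–50 → 23 bp
  51–108 → 58 bp
  109–131 then 1–17 → 23 + 17 = 40 bp
Sorted largest to smallest: 58, 40, 23, 10 bp.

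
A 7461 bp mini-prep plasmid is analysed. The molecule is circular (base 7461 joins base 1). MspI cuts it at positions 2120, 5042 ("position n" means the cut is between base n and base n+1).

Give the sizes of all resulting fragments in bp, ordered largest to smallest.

Circular molecule, 2 cuts → 2 fragments:
  5042 − 2120 = 2922 bp
  wrap: 7461 − 5042 + 2120 = 4539 bp
Sorted largest to smallest: 4539, 2922 bp.

4539, 2922 bp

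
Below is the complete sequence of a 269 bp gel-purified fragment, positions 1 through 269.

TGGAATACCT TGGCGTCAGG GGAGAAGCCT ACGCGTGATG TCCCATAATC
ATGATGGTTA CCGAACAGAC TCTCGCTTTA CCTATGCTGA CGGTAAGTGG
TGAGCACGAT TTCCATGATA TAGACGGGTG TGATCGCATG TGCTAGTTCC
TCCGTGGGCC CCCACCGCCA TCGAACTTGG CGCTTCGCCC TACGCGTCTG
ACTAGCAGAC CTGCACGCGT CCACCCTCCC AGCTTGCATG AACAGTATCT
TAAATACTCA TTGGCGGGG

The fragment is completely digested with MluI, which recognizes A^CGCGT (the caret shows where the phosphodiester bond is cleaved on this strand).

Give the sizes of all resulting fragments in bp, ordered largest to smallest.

MluI sites (ACGCGT) start at positions 31, 192, 215.
MluI cuts after the first base of each site, so after positions 31, 192, 215.
Linear molecule, 3 cuts → 4 fragments:
  1–31 → 31 bp
  32–192 → 161 bp
  193–215 → 23 bp
  216–269 → 54 bp
Sorted largest to smallest: 161, 54, 31, 23 bp.

161, 54, 31, 23 bp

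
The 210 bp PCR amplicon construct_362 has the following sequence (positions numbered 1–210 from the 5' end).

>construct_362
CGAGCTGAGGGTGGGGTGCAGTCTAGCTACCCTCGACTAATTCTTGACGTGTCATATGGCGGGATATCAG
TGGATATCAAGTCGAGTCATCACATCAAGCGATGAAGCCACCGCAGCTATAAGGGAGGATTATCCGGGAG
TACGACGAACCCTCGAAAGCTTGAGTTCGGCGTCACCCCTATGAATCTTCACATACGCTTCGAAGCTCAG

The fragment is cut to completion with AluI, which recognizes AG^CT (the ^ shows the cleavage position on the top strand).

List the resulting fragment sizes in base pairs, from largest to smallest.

90, 46, 43, 22, 5, 4 bp

AluI sites (AGCT) start at positions 3, 25, 115, 158, 204.
AluI cuts after base 2 of each site, so after positions 4, 26, 116, 159, 205.
Linear molecule, 5 cuts → 6 fragments:
  1–4 → 4 bp
  5–26 → 22 bp
  27–116 → 90 bp
  117–159 → 43 bp
  160–205 → 46 bp
  206–210 → 5 bp
Sorted largest to smallest: 90, 46, 43, 22, 5, 4 bp.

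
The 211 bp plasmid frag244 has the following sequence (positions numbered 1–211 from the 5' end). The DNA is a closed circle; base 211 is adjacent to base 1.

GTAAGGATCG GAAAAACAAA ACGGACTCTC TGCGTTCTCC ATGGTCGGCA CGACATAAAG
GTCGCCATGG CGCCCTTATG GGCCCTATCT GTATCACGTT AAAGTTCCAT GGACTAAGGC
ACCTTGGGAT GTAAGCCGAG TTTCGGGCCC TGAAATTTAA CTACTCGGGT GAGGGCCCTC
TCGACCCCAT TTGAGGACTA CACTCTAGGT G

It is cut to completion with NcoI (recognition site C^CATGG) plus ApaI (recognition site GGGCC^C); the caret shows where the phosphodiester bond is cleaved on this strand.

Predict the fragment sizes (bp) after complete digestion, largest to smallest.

NcoI sites (CCATGG) start at positions 39, 65, 107.
NcoI cuts after the first base of each site, so after positions 39, 65, 107.
ApaI sites (GGGCCC) start at positions 80, 145, 173.
ApaI cuts after base 5 of each site (before the last base), so after positions 84, 149, 177.
Combined cut positions: 39, 65, 84, 107, 149, 177.
Circular molecule, 6 cuts → 6 fragments:
  40–65 → 26 bp
  66–84 → 19 bp
  85–107 → 23 bp
  108–149 → 42 bp
  150–177 → 28 bp
  178–211 then 1–39 → 34 + 39 = 73 bp
Sorted largest to smallest: 73, 42, 28, 26, 23, 19 bp.

73, 42, 28, 26, 23, 19 bp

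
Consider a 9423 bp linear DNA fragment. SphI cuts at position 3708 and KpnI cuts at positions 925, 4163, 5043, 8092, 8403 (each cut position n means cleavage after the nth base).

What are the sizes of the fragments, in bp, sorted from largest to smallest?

3049, 2783, 1020, 925, 880, 455, 311 bp

Combined cut positions (sorted): 925, 3708, 4163, 5043, 8092, 8403.
Linear molecule, 6 cuts → 7 fragments:
  925 − 0 = 925 bp
  3708 − 925 = 2783 bp
  4163 − 3708 = 455 bp
  5043 − 4163 = 880 bp
  8092 − 5043 = 3049 bp
  8403 − 8092 = 311 bp
  9423 − 8403 = 1020 bp
Sorted largest to smallest: 3049, 2783, 1020, 925, 880, 455, 311 bp.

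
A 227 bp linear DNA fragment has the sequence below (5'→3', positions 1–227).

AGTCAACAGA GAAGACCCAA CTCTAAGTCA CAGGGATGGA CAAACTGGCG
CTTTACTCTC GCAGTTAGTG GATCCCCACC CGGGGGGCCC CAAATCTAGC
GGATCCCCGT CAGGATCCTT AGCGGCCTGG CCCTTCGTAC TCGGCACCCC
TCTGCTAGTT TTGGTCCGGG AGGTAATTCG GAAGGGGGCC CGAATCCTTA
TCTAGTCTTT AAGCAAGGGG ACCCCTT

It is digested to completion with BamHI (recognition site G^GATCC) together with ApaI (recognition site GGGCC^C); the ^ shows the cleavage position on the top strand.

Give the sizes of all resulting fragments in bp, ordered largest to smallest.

77, 70, 37, 19, 12, 12 bp

BamHI sites (GGATCC) start at positions 70, 101, 113.
BamHI cuts after the first base of each site, so after positions 70, 101, 113.
ApaI sites (GGGCCC) start at positions 85, 186.
ApaI cuts after base 5 of each site (before the last base), so after positions 89, 190.
Combined cut positions: 70, 89, 101, 113, 190.
Linear molecule, 5 cuts → 6 fragments:
  1–70 → 70 bp
  71–89 → 19 bp
  90–101 → 12 bp
  102–113 → 12 bp
  114–190 → 77 bp
  191–227 → 37 bp
Sorted largest to smallest: 77, 70, 37, 19, 12, 12 bp.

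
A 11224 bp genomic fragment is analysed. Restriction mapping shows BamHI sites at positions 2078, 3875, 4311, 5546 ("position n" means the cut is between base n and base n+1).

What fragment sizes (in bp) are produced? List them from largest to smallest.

Linear molecule, 4 cuts → 5 fragments:
  2078 − 0 = 2078 bp
  3875 − 2078 = 1797 bp
  4311 − 3875 = 436 bp
  5546 − 4311 = 1235 bp
  11224 − 5546 = 5678 bp
Sorted largest to smallest: 5678, 2078, 1797, 1235, 436 bp.

5678, 2078, 1797, 1235, 436 bp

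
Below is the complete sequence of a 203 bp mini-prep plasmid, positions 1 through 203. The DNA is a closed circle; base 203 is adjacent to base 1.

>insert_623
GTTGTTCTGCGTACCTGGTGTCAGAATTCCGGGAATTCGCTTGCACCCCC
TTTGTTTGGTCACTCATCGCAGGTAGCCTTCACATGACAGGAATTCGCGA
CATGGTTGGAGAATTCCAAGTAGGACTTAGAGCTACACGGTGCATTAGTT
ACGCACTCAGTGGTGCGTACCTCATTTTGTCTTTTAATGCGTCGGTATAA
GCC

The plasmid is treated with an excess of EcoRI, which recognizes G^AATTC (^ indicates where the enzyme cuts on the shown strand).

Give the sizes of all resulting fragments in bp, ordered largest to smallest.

EcoRI sites (GAATTC) start at positions 24, 33, 91, 111.
EcoRI cuts after the first base of each site, so after positions 24, 33, 91, 111.
Circular molecule, 4 cuts → 4 fragments:
  25–33 → 9 bp
  34–91 → 58 bp
  92–111 → 20 bp
  112–203 then 1–24 → 92 + 24 = 116 bp
Sorted largest to smallest: 116, 58, 20, 9 bp.

116, 58, 20, 9 bp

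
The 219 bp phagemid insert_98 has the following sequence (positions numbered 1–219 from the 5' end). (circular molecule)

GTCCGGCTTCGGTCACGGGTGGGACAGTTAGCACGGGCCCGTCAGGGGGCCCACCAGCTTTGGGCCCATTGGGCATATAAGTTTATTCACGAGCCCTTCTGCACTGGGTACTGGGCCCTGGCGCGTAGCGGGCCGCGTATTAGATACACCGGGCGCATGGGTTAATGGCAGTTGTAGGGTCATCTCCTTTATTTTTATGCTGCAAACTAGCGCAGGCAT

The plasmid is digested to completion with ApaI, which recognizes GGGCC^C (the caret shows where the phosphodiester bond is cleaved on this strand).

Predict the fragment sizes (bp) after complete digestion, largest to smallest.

141, 51, 15, 12 bp

ApaI sites (GGGCCC) start at positions 35, 47, 62, 113.
ApaI cuts after base 5 of each site (before the last base), so after positions 39, 51, 66, 117.
Circular molecule, 4 cuts → 4 fragments:
  40–51 → 12 bp
  52–66 → 15 bp
  67–117 → 51 bp
  118–219 then 1–39 → 102 + 39 = 141 bp
Sorted largest to smallest: 141, 51, 15, 12 bp.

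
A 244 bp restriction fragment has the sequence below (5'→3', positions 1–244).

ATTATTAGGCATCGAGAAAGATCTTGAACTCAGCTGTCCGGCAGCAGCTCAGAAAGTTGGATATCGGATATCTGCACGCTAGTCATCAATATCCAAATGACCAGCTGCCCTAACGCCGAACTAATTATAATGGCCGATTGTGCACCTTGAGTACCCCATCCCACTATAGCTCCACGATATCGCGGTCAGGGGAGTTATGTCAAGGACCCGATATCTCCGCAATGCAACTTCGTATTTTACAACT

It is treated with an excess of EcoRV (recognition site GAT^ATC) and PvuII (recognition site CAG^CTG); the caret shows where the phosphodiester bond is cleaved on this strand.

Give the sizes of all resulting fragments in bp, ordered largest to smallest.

EcoRV sites (GATATC) start at positions 60, 67, 176, 210.
EcoRV cuts after base 3 of each site, so after positions 62, 69, 178, 212.
PvuII sites (CAGCTG) start at positions 31, 102.
PvuII cuts after base 3 of each site, so after positions 33, 104.
Combined cut positions: 33, 62, 69, 104, 178, 212.
Linear molecule, 6 cuts → 7 fragments:
  1–33 → 33 bp
  34–62 → 29 bp
  63–69 → 7 bp
  70–104 → 35 bp
  105–178 → 74 bp
  179–212 → 34 bp
  213–244 → 32 bp
Sorted largest to smallest: 74, 35, 34, 33, 32, 29, 7 bp.

74, 35, 34, 33, 32, 29, 7 bp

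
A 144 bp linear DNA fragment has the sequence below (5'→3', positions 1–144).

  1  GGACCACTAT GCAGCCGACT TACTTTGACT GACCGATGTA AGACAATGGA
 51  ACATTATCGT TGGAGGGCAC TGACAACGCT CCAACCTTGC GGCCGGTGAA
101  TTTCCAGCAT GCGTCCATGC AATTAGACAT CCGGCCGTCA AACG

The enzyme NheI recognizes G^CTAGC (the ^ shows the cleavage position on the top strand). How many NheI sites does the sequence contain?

0

No occurrence of GCTAGC is present in the sequence.
NheI does not cut: 0 sites.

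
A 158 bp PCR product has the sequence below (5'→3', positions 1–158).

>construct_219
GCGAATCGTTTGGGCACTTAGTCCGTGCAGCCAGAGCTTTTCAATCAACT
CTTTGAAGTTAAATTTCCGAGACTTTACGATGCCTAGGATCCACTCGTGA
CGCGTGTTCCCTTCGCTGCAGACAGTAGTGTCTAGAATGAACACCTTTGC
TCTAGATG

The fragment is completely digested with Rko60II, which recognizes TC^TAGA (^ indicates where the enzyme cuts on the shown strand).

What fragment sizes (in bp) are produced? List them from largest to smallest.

132, 20, 6 bp

Rko60II sites (TCTAGA) start at positions 131, 151.
Rko60II cuts after base 2 of each site, so after positions 132, 152.
Linear molecule, 2 cuts → 3 fragments:
  1–132 → 132 bp
  133–152 → 20 bp
  153–158 → 6 bp
Sorted largest to smallest: 132, 20, 6 bp.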